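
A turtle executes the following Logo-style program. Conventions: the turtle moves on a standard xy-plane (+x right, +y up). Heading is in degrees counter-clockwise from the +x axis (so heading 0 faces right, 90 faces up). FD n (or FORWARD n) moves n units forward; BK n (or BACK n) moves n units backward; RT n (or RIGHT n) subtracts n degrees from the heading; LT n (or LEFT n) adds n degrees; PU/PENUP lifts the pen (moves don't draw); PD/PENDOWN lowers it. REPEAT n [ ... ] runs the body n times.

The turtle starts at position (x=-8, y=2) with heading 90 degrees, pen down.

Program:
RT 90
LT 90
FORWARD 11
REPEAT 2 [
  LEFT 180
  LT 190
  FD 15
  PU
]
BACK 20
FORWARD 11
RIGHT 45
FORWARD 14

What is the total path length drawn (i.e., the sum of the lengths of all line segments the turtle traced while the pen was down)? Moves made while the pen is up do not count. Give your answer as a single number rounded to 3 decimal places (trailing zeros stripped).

Answer: 26

Derivation:
Executing turtle program step by step:
Start: pos=(-8,2), heading=90, pen down
RT 90: heading 90 -> 0
LT 90: heading 0 -> 90
FD 11: (-8,2) -> (-8,13) [heading=90, draw]
REPEAT 2 [
  -- iteration 1/2 --
  LT 180: heading 90 -> 270
  LT 190: heading 270 -> 100
  FD 15: (-8,13) -> (-10.605,27.772) [heading=100, draw]
  PU: pen up
  -- iteration 2/2 --
  LT 180: heading 100 -> 280
  LT 190: heading 280 -> 110
  FD 15: (-10.605,27.772) -> (-15.735,41.868) [heading=110, move]
  PU: pen up
]
BK 20: (-15.735,41.868) -> (-8.895,23.074) [heading=110, move]
FD 11: (-8.895,23.074) -> (-12.657,33.41) [heading=110, move]
RT 45: heading 110 -> 65
FD 14: (-12.657,33.41) -> (-6.74,46.099) [heading=65, move]
Final: pos=(-6.74,46.099), heading=65, 2 segment(s) drawn

Segment lengths:
  seg 1: (-8,2) -> (-8,13), length = 11
  seg 2: (-8,13) -> (-10.605,27.772), length = 15
Total = 26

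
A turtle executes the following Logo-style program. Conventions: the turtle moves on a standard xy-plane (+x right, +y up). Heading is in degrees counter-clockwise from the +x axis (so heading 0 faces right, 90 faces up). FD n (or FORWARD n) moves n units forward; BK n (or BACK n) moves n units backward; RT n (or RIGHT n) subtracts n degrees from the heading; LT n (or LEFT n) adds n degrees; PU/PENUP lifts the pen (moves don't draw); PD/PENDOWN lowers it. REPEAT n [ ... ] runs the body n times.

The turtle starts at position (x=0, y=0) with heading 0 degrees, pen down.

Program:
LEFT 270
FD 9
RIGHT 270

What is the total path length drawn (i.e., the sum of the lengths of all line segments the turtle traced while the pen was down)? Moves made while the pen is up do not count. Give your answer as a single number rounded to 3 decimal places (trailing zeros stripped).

Executing turtle program step by step:
Start: pos=(0,0), heading=0, pen down
LT 270: heading 0 -> 270
FD 9: (0,0) -> (0,-9) [heading=270, draw]
RT 270: heading 270 -> 0
Final: pos=(0,-9), heading=0, 1 segment(s) drawn

Segment lengths:
  seg 1: (0,0) -> (0,-9), length = 9
Total = 9

Answer: 9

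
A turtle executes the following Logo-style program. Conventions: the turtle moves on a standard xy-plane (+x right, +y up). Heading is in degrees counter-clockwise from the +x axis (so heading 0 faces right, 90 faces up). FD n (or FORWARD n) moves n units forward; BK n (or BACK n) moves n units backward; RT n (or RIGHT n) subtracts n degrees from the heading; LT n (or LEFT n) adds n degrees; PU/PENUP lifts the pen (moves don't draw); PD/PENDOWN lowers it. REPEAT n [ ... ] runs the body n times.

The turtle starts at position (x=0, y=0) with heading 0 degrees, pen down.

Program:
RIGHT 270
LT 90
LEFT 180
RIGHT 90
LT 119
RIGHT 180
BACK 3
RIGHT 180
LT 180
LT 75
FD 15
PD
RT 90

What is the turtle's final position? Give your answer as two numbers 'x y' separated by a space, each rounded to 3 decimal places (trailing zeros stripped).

Answer: 6.253 -13.1

Derivation:
Executing turtle program step by step:
Start: pos=(0,0), heading=0, pen down
RT 270: heading 0 -> 90
LT 90: heading 90 -> 180
LT 180: heading 180 -> 0
RT 90: heading 0 -> 270
LT 119: heading 270 -> 29
RT 180: heading 29 -> 209
BK 3: (0,0) -> (2.624,1.454) [heading=209, draw]
RT 180: heading 209 -> 29
LT 180: heading 29 -> 209
LT 75: heading 209 -> 284
FD 15: (2.624,1.454) -> (6.253,-13.1) [heading=284, draw]
PD: pen down
RT 90: heading 284 -> 194
Final: pos=(6.253,-13.1), heading=194, 2 segment(s) drawn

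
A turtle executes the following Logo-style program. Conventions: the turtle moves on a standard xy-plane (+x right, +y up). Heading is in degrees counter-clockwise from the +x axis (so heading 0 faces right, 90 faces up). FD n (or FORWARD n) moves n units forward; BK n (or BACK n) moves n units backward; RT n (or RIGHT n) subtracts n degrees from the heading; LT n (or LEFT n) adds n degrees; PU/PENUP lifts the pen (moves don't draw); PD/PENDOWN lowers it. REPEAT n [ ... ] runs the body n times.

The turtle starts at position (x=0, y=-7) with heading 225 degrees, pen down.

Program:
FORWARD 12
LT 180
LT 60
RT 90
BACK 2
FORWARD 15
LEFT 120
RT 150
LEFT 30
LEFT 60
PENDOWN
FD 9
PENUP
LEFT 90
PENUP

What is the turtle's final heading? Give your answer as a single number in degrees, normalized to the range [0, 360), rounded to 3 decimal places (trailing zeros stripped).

Answer: 165

Derivation:
Executing turtle program step by step:
Start: pos=(0,-7), heading=225, pen down
FD 12: (0,-7) -> (-8.485,-15.485) [heading=225, draw]
LT 180: heading 225 -> 45
LT 60: heading 45 -> 105
RT 90: heading 105 -> 15
BK 2: (-8.485,-15.485) -> (-10.417,-16.003) [heading=15, draw]
FD 15: (-10.417,-16.003) -> (4.072,-12.121) [heading=15, draw]
LT 120: heading 15 -> 135
RT 150: heading 135 -> 345
LT 30: heading 345 -> 15
LT 60: heading 15 -> 75
PD: pen down
FD 9: (4.072,-12.121) -> (6.401,-3.427) [heading=75, draw]
PU: pen up
LT 90: heading 75 -> 165
PU: pen up
Final: pos=(6.401,-3.427), heading=165, 4 segment(s) drawn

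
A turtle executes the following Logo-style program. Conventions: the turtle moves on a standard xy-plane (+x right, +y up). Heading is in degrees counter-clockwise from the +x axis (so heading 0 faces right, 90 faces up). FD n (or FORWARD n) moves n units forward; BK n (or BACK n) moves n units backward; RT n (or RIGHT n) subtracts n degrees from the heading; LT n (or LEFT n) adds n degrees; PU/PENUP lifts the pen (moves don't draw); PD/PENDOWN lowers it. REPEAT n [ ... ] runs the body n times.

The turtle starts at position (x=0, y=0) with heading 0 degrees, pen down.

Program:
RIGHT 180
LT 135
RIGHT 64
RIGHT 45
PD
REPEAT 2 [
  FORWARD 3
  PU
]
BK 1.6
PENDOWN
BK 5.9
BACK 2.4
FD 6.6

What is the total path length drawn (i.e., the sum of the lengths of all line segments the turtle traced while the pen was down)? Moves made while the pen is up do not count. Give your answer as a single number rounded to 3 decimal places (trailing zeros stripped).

Executing turtle program step by step:
Start: pos=(0,0), heading=0, pen down
RT 180: heading 0 -> 180
LT 135: heading 180 -> 315
RT 64: heading 315 -> 251
RT 45: heading 251 -> 206
PD: pen down
REPEAT 2 [
  -- iteration 1/2 --
  FD 3: (0,0) -> (-2.696,-1.315) [heading=206, draw]
  PU: pen up
  -- iteration 2/2 --
  FD 3: (-2.696,-1.315) -> (-5.393,-2.63) [heading=206, move]
  PU: pen up
]
BK 1.6: (-5.393,-2.63) -> (-3.955,-1.929) [heading=206, move]
PD: pen down
BK 5.9: (-3.955,-1.929) -> (1.348,0.658) [heading=206, draw]
BK 2.4: (1.348,0.658) -> (3.505,1.71) [heading=206, draw]
FD 6.6: (3.505,1.71) -> (-2.427,-1.184) [heading=206, draw]
Final: pos=(-2.427,-1.184), heading=206, 4 segment(s) drawn

Segment lengths:
  seg 1: (0,0) -> (-2.696,-1.315), length = 3
  seg 2: (-3.955,-1.929) -> (1.348,0.658), length = 5.9
  seg 3: (1.348,0.658) -> (3.505,1.71), length = 2.4
  seg 4: (3.505,1.71) -> (-2.427,-1.184), length = 6.6
Total = 17.9

Answer: 17.9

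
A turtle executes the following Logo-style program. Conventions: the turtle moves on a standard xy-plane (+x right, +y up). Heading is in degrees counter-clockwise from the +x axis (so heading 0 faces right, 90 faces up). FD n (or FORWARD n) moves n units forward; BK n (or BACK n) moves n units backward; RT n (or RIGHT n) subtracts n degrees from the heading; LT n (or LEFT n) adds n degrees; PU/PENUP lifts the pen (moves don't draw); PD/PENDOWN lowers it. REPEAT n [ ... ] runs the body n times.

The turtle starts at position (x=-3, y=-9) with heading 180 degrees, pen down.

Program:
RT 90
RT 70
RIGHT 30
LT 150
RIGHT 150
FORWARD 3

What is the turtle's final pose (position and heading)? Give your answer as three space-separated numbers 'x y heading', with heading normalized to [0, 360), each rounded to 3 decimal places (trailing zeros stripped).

Executing turtle program step by step:
Start: pos=(-3,-9), heading=180, pen down
RT 90: heading 180 -> 90
RT 70: heading 90 -> 20
RT 30: heading 20 -> 350
LT 150: heading 350 -> 140
RT 150: heading 140 -> 350
FD 3: (-3,-9) -> (-0.046,-9.521) [heading=350, draw]
Final: pos=(-0.046,-9.521), heading=350, 1 segment(s) drawn

Answer: -0.046 -9.521 350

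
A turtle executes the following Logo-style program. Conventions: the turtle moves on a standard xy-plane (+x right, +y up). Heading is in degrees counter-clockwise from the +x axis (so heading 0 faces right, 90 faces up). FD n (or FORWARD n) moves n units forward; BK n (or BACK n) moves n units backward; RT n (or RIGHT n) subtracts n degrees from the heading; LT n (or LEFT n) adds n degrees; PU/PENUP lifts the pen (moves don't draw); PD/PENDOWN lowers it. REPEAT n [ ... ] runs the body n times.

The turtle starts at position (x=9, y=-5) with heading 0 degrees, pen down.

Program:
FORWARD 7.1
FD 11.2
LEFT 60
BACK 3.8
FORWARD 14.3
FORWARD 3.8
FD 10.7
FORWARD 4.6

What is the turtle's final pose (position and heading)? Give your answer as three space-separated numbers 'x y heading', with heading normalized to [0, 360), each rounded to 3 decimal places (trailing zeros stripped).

Answer: 42.1 20.634 60

Derivation:
Executing turtle program step by step:
Start: pos=(9,-5), heading=0, pen down
FD 7.1: (9,-5) -> (16.1,-5) [heading=0, draw]
FD 11.2: (16.1,-5) -> (27.3,-5) [heading=0, draw]
LT 60: heading 0 -> 60
BK 3.8: (27.3,-5) -> (25.4,-8.291) [heading=60, draw]
FD 14.3: (25.4,-8.291) -> (32.55,4.093) [heading=60, draw]
FD 3.8: (32.55,4.093) -> (34.45,7.384) [heading=60, draw]
FD 10.7: (34.45,7.384) -> (39.8,16.651) [heading=60, draw]
FD 4.6: (39.8,16.651) -> (42.1,20.634) [heading=60, draw]
Final: pos=(42.1,20.634), heading=60, 7 segment(s) drawn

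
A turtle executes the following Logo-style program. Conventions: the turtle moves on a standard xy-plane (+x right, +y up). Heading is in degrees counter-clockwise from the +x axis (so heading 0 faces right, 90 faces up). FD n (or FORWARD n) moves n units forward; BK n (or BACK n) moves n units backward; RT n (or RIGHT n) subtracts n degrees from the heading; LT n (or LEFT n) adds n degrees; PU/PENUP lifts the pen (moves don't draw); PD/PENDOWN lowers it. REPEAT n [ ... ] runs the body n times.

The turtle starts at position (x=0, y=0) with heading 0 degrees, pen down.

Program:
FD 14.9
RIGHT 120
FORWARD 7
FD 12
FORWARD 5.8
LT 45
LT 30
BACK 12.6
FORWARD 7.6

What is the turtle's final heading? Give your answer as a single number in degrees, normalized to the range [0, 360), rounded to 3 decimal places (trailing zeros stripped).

Answer: 315

Derivation:
Executing turtle program step by step:
Start: pos=(0,0), heading=0, pen down
FD 14.9: (0,0) -> (14.9,0) [heading=0, draw]
RT 120: heading 0 -> 240
FD 7: (14.9,0) -> (11.4,-6.062) [heading=240, draw]
FD 12: (11.4,-6.062) -> (5.4,-16.454) [heading=240, draw]
FD 5.8: (5.4,-16.454) -> (2.5,-21.477) [heading=240, draw]
LT 45: heading 240 -> 285
LT 30: heading 285 -> 315
BK 12.6: (2.5,-21.477) -> (-6.41,-12.568) [heading=315, draw]
FD 7.6: (-6.41,-12.568) -> (-1.036,-17.942) [heading=315, draw]
Final: pos=(-1.036,-17.942), heading=315, 6 segment(s) drawn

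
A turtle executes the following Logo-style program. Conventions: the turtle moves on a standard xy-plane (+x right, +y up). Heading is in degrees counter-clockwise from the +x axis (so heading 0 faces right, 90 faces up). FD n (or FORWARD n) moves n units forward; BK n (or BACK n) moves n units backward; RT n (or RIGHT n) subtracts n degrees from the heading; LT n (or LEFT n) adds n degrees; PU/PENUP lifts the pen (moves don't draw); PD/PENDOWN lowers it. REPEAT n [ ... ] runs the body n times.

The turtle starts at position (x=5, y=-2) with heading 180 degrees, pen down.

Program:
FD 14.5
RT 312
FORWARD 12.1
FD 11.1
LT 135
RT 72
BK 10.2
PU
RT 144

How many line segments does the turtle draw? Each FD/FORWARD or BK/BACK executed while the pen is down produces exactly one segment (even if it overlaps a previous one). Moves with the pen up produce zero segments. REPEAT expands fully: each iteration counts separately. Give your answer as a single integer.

Answer: 4

Derivation:
Executing turtle program step by step:
Start: pos=(5,-2), heading=180, pen down
FD 14.5: (5,-2) -> (-9.5,-2) [heading=180, draw]
RT 312: heading 180 -> 228
FD 12.1: (-9.5,-2) -> (-17.596,-10.992) [heading=228, draw]
FD 11.1: (-17.596,-10.992) -> (-25.024,-19.241) [heading=228, draw]
LT 135: heading 228 -> 3
RT 72: heading 3 -> 291
BK 10.2: (-25.024,-19.241) -> (-28.679,-9.718) [heading=291, draw]
PU: pen up
RT 144: heading 291 -> 147
Final: pos=(-28.679,-9.718), heading=147, 4 segment(s) drawn
Segments drawn: 4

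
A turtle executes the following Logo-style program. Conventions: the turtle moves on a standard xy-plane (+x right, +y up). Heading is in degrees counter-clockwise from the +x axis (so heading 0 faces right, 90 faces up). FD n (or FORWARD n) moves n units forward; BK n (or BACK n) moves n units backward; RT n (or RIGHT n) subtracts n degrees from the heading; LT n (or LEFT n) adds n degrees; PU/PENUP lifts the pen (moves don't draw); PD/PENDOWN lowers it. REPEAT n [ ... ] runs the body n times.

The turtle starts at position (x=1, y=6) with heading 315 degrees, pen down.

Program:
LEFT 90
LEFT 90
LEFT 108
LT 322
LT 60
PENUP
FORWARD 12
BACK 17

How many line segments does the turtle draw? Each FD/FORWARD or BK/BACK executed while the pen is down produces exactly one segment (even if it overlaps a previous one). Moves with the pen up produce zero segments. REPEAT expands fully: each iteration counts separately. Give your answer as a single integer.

Executing turtle program step by step:
Start: pos=(1,6), heading=315, pen down
LT 90: heading 315 -> 45
LT 90: heading 45 -> 135
LT 108: heading 135 -> 243
LT 322: heading 243 -> 205
LT 60: heading 205 -> 265
PU: pen up
FD 12: (1,6) -> (-0.046,-5.954) [heading=265, move]
BK 17: (-0.046,-5.954) -> (1.436,10.981) [heading=265, move]
Final: pos=(1.436,10.981), heading=265, 0 segment(s) drawn
Segments drawn: 0

Answer: 0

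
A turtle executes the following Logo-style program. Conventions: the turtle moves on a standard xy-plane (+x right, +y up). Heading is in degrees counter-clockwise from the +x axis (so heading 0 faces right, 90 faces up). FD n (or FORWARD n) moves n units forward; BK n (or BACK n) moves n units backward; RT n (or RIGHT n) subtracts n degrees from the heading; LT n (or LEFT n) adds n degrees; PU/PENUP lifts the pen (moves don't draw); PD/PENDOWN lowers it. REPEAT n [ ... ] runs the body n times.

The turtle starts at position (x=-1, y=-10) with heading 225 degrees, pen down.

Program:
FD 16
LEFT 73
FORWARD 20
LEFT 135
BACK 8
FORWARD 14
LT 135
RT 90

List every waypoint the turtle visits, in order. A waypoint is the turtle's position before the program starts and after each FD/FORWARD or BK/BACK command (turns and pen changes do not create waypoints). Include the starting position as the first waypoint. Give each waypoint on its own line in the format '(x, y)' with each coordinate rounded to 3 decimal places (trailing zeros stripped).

Executing turtle program step by step:
Start: pos=(-1,-10), heading=225, pen down
FD 16: (-1,-10) -> (-12.314,-21.314) [heading=225, draw]
LT 73: heading 225 -> 298
FD 20: (-12.314,-21.314) -> (-2.924,-38.973) [heading=298, draw]
LT 135: heading 298 -> 73
BK 8: (-2.924,-38.973) -> (-5.263,-46.623) [heading=73, draw]
FD 14: (-5.263,-46.623) -> (-1.17,-33.235) [heading=73, draw]
LT 135: heading 73 -> 208
RT 90: heading 208 -> 118
Final: pos=(-1.17,-33.235), heading=118, 4 segment(s) drawn
Waypoints (5 total):
(-1, -10)
(-12.314, -21.314)
(-2.924, -38.973)
(-5.263, -46.623)
(-1.17, -33.235)

Answer: (-1, -10)
(-12.314, -21.314)
(-2.924, -38.973)
(-5.263, -46.623)
(-1.17, -33.235)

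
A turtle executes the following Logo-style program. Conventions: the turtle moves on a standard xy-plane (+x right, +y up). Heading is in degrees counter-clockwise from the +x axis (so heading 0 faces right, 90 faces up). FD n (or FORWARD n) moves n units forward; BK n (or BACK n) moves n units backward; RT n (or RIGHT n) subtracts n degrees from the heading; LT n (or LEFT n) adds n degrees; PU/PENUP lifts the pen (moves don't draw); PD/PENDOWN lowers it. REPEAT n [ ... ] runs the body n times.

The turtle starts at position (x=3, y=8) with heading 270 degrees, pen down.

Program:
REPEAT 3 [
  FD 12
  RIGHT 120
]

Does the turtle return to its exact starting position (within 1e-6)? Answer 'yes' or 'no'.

Answer: yes

Derivation:
Executing turtle program step by step:
Start: pos=(3,8), heading=270, pen down
REPEAT 3 [
  -- iteration 1/3 --
  FD 12: (3,8) -> (3,-4) [heading=270, draw]
  RT 120: heading 270 -> 150
  -- iteration 2/3 --
  FD 12: (3,-4) -> (-7.392,2) [heading=150, draw]
  RT 120: heading 150 -> 30
  -- iteration 3/3 --
  FD 12: (-7.392,2) -> (3,8) [heading=30, draw]
  RT 120: heading 30 -> 270
]
Final: pos=(3,8), heading=270, 3 segment(s) drawn

Start position: (3, 8)
Final position: (3, 8)
Distance = 0; < 1e-6 -> CLOSED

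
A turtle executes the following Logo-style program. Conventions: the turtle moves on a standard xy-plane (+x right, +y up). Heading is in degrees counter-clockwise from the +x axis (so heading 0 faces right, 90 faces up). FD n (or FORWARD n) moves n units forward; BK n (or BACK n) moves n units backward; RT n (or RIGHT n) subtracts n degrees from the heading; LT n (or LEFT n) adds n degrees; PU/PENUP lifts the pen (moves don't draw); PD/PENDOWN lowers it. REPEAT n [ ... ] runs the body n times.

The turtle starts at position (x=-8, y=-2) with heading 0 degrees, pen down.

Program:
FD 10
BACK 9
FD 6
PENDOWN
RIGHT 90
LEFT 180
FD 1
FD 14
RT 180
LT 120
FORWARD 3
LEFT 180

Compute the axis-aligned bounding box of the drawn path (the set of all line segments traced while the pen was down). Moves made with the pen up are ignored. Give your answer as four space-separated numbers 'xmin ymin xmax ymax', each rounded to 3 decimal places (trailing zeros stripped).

Answer: -8 -2 2 14.5

Derivation:
Executing turtle program step by step:
Start: pos=(-8,-2), heading=0, pen down
FD 10: (-8,-2) -> (2,-2) [heading=0, draw]
BK 9: (2,-2) -> (-7,-2) [heading=0, draw]
FD 6: (-7,-2) -> (-1,-2) [heading=0, draw]
PD: pen down
RT 90: heading 0 -> 270
LT 180: heading 270 -> 90
FD 1: (-1,-2) -> (-1,-1) [heading=90, draw]
FD 14: (-1,-1) -> (-1,13) [heading=90, draw]
RT 180: heading 90 -> 270
LT 120: heading 270 -> 30
FD 3: (-1,13) -> (1.598,14.5) [heading=30, draw]
LT 180: heading 30 -> 210
Final: pos=(1.598,14.5), heading=210, 6 segment(s) drawn

Segment endpoints: x in {-8, -7, -1, -1, -1, 1.598, 2}, y in {-2, -1, 13, 14.5}
xmin=-8, ymin=-2, xmax=2, ymax=14.5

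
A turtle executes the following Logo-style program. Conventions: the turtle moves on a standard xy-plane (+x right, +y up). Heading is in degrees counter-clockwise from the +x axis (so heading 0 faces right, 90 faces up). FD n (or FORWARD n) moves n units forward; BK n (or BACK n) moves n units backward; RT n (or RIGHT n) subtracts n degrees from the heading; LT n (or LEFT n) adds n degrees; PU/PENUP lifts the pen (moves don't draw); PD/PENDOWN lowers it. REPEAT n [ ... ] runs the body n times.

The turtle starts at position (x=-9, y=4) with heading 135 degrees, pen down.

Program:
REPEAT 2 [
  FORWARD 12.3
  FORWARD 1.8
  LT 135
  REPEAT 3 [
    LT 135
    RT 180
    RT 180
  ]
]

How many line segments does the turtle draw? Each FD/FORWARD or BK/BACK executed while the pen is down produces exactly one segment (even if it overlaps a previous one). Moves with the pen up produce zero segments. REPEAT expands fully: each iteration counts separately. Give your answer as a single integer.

Answer: 4

Derivation:
Executing turtle program step by step:
Start: pos=(-9,4), heading=135, pen down
REPEAT 2 [
  -- iteration 1/2 --
  FD 12.3: (-9,4) -> (-17.697,12.697) [heading=135, draw]
  FD 1.8: (-17.697,12.697) -> (-18.97,13.97) [heading=135, draw]
  LT 135: heading 135 -> 270
  REPEAT 3 [
    -- iteration 1/3 --
    LT 135: heading 270 -> 45
    RT 180: heading 45 -> 225
    RT 180: heading 225 -> 45
    -- iteration 2/3 --
    LT 135: heading 45 -> 180
    RT 180: heading 180 -> 0
    RT 180: heading 0 -> 180
    -- iteration 3/3 --
    LT 135: heading 180 -> 315
    RT 180: heading 315 -> 135
    RT 180: heading 135 -> 315
  ]
  -- iteration 2/2 --
  FD 12.3: (-18.97,13.97) -> (-10.273,5.273) [heading=315, draw]
  FD 1.8: (-10.273,5.273) -> (-9,4) [heading=315, draw]
  LT 135: heading 315 -> 90
  REPEAT 3 [
    -- iteration 1/3 --
    LT 135: heading 90 -> 225
    RT 180: heading 225 -> 45
    RT 180: heading 45 -> 225
    -- iteration 2/3 --
    LT 135: heading 225 -> 0
    RT 180: heading 0 -> 180
    RT 180: heading 180 -> 0
    -- iteration 3/3 --
    LT 135: heading 0 -> 135
    RT 180: heading 135 -> 315
    RT 180: heading 315 -> 135
  ]
]
Final: pos=(-9,4), heading=135, 4 segment(s) drawn
Segments drawn: 4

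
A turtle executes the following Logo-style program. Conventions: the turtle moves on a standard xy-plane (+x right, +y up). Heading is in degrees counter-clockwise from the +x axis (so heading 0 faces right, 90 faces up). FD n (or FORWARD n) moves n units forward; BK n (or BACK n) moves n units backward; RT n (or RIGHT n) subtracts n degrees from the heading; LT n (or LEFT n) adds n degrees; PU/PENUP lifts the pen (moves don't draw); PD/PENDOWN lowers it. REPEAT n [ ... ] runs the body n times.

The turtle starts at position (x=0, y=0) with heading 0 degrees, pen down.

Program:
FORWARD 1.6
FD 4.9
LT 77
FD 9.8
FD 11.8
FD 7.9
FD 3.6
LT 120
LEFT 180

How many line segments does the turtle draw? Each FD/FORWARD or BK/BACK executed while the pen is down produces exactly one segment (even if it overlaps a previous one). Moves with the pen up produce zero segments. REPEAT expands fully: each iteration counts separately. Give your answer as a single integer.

Executing turtle program step by step:
Start: pos=(0,0), heading=0, pen down
FD 1.6: (0,0) -> (1.6,0) [heading=0, draw]
FD 4.9: (1.6,0) -> (6.5,0) [heading=0, draw]
LT 77: heading 0 -> 77
FD 9.8: (6.5,0) -> (8.705,9.549) [heading=77, draw]
FD 11.8: (8.705,9.549) -> (11.359,21.046) [heading=77, draw]
FD 7.9: (11.359,21.046) -> (13.136,28.744) [heading=77, draw]
FD 3.6: (13.136,28.744) -> (13.946,32.252) [heading=77, draw]
LT 120: heading 77 -> 197
LT 180: heading 197 -> 17
Final: pos=(13.946,32.252), heading=17, 6 segment(s) drawn
Segments drawn: 6

Answer: 6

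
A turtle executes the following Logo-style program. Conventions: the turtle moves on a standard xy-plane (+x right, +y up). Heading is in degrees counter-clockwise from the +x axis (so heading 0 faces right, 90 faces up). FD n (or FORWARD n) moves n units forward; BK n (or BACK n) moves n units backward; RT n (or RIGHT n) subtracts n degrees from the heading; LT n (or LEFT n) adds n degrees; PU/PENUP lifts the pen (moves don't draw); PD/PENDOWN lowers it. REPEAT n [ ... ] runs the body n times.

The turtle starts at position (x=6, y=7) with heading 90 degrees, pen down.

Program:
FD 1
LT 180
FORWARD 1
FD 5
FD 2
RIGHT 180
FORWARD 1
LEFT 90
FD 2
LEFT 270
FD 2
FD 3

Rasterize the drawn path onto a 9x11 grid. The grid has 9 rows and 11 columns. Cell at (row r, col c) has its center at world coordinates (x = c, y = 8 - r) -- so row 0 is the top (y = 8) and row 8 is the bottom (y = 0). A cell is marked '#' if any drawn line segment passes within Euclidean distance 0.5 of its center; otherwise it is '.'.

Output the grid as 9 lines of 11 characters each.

Segment 0: (6,7) -> (6,8)
Segment 1: (6,8) -> (6,7)
Segment 2: (6,7) -> (6,2)
Segment 3: (6,2) -> (6,0)
Segment 4: (6,0) -> (6,1)
Segment 5: (6,1) -> (4,1)
Segment 6: (4,1) -> (4,3)
Segment 7: (4,3) -> (4,6)

Answer: ......#....
......#....
....#.#....
....#.#....
....#.#....
....#.#....
....#.#....
....###....
......#....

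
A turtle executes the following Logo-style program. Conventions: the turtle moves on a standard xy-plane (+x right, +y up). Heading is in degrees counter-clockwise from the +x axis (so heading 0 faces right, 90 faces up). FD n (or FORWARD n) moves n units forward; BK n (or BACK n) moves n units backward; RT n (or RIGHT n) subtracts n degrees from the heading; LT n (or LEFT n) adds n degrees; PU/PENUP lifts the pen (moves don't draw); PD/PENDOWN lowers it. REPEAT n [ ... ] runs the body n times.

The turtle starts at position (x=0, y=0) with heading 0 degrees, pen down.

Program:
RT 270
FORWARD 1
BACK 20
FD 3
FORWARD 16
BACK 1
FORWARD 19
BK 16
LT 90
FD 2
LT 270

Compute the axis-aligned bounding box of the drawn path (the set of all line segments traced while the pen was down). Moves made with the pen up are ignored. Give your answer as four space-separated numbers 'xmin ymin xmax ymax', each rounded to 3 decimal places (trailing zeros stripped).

Executing turtle program step by step:
Start: pos=(0,0), heading=0, pen down
RT 270: heading 0 -> 90
FD 1: (0,0) -> (0,1) [heading=90, draw]
BK 20: (0,1) -> (0,-19) [heading=90, draw]
FD 3: (0,-19) -> (0,-16) [heading=90, draw]
FD 16: (0,-16) -> (0,0) [heading=90, draw]
BK 1: (0,0) -> (0,-1) [heading=90, draw]
FD 19: (0,-1) -> (0,18) [heading=90, draw]
BK 16: (0,18) -> (0,2) [heading=90, draw]
LT 90: heading 90 -> 180
FD 2: (0,2) -> (-2,2) [heading=180, draw]
LT 270: heading 180 -> 90
Final: pos=(-2,2), heading=90, 8 segment(s) drawn

Segment endpoints: x in {-2, 0, 0, 0, 0, 0, 0, 0, 0}, y in {-19, -16, -1, 0, 1, 2, 2, 18}
xmin=-2, ymin=-19, xmax=0, ymax=18

Answer: -2 -19 0 18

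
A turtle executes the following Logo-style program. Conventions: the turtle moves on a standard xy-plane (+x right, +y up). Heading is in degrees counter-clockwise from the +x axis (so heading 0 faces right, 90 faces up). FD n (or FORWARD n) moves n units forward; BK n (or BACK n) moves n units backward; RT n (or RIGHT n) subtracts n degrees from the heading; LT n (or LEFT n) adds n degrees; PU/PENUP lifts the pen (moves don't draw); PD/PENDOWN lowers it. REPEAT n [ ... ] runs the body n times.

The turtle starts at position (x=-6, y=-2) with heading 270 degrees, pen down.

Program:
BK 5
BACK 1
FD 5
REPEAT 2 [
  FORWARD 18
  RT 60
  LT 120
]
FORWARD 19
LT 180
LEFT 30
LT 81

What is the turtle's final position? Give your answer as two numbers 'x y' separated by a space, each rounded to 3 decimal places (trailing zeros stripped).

Answer: 26.043 -18.5

Derivation:
Executing turtle program step by step:
Start: pos=(-6,-2), heading=270, pen down
BK 5: (-6,-2) -> (-6,3) [heading=270, draw]
BK 1: (-6,3) -> (-6,4) [heading=270, draw]
FD 5: (-6,4) -> (-6,-1) [heading=270, draw]
REPEAT 2 [
  -- iteration 1/2 --
  FD 18: (-6,-1) -> (-6,-19) [heading=270, draw]
  RT 60: heading 270 -> 210
  LT 120: heading 210 -> 330
  -- iteration 2/2 --
  FD 18: (-6,-19) -> (9.588,-28) [heading=330, draw]
  RT 60: heading 330 -> 270
  LT 120: heading 270 -> 30
]
FD 19: (9.588,-28) -> (26.043,-18.5) [heading=30, draw]
LT 180: heading 30 -> 210
LT 30: heading 210 -> 240
LT 81: heading 240 -> 321
Final: pos=(26.043,-18.5), heading=321, 6 segment(s) drawn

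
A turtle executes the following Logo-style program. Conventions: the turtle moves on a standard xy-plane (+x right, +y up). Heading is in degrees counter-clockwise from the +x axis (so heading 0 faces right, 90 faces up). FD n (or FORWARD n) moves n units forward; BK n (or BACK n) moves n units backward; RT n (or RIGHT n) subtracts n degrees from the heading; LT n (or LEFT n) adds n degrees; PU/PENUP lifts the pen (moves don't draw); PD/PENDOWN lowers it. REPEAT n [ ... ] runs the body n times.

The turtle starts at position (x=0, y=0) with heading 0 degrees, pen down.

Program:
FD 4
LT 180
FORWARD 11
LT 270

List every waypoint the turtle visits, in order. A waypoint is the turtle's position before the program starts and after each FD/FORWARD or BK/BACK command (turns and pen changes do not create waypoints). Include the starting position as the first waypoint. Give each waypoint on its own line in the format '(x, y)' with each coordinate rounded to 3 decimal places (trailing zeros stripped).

Executing turtle program step by step:
Start: pos=(0,0), heading=0, pen down
FD 4: (0,0) -> (4,0) [heading=0, draw]
LT 180: heading 0 -> 180
FD 11: (4,0) -> (-7,0) [heading=180, draw]
LT 270: heading 180 -> 90
Final: pos=(-7,0), heading=90, 2 segment(s) drawn
Waypoints (3 total):
(0, 0)
(4, 0)
(-7, 0)

Answer: (0, 0)
(4, 0)
(-7, 0)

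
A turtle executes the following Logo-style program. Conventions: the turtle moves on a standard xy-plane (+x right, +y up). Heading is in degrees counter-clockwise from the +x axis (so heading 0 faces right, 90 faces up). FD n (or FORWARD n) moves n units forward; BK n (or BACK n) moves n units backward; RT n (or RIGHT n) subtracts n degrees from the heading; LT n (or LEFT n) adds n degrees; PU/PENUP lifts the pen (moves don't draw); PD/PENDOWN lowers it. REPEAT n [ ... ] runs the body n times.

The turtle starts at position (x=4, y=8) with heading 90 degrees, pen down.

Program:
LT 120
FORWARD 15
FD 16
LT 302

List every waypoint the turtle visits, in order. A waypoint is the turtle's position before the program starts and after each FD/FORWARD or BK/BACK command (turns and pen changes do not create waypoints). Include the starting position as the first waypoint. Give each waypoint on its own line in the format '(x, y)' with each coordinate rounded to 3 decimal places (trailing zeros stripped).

Answer: (4, 8)
(-8.99, 0.5)
(-22.847, -7.5)

Derivation:
Executing turtle program step by step:
Start: pos=(4,8), heading=90, pen down
LT 120: heading 90 -> 210
FD 15: (4,8) -> (-8.99,0.5) [heading=210, draw]
FD 16: (-8.99,0.5) -> (-22.847,-7.5) [heading=210, draw]
LT 302: heading 210 -> 152
Final: pos=(-22.847,-7.5), heading=152, 2 segment(s) drawn
Waypoints (3 total):
(4, 8)
(-8.99, 0.5)
(-22.847, -7.5)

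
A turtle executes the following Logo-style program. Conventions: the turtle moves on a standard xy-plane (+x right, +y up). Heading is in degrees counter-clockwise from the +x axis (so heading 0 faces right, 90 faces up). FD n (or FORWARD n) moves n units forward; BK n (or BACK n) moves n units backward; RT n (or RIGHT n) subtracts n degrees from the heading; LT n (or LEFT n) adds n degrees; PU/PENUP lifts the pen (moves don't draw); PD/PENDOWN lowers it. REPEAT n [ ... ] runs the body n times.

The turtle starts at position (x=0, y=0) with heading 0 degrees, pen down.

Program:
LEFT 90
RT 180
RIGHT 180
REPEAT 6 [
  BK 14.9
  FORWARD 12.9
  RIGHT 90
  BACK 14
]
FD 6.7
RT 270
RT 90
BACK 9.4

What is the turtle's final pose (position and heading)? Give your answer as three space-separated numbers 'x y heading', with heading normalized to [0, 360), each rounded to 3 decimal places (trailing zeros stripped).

Executing turtle program step by step:
Start: pos=(0,0), heading=0, pen down
LT 90: heading 0 -> 90
RT 180: heading 90 -> 270
RT 180: heading 270 -> 90
REPEAT 6 [
  -- iteration 1/6 --
  BK 14.9: (0,0) -> (0,-14.9) [heading=90, draw]
  FD 12.9: (0,-14.9) -> (0,-2) [heading=90, draw]
  RT 90: heading 90 -> 0
  BK 14: (0,-2) -> (-14,-2) [heading=0, draw]
  -- iteration 2/6 --
  BK 14.9: (-14,-2) -> (-28.9,-2) [heading=0, draw]
  FD 12.9: (-28.9,-2) -> (-16,-2) [heading=0, draw]
  RT 90: heading 0 -> 270
  BK 14: (-16,-2) -> (-16,12) [heading=270, draw]
  -- iteration 3/6 --
  BK 14.9: (-16,12) -> (-16,26.9) [heading=270, draw]
  FD 12.9: (-16,26.9) -> (-16,14) [heading=270, draw]
  RT 90: heading 270 -> 180
  BK 14: (-16,14) -> (-2,14) [heading=180, draw]
  -- iteration 4/6 --
  BK 14.9: (-2,14) -> (12.9,14) [heading=180, draw]
  FD 12.9: (12.9,14) -> (0,14) [heading=180, draw]
  RT 90: heading 180 -> 90
  BK 14: (0,14) -> (0,0) [heading=90, draw]
  -- iteration 5/6 --
  BK 14.9: (0,0) -> (0,-14.9) [heading=90, draw]
  FD 12.9: (0,-14.9) -> (0,-2) [heading=90, draw]
  RT 90: heading 90 -> 0
  BK 14: (0,-2) -> (-14,-2) [heading=0, draw]
  -- iteration 6/6 --
  BK 14.9: (-14,-2) -> (-28.9,-2) [heading=0, draw]
  FD 12.9: (-28.9,-2) -> (-16,-2) [heading=0, draw]
  RT 90: heading 0 -> 270
  BK 14: (-16,-2) -> (-16,12) [heading=270, draw]
]
FD 6.7: (-16,12) -> (-16,5.3) [heading=270, draw]
RT 270: heading 270 -> 0
RT 90: heading 0 -> 270
BK 9.4: (-16,5.3) -> (-16,14.7) [heading=270, draw]
Final: pos=(-16,14.7), heading=270, 20 segment(s) drawn

Answer: -16 14.7 270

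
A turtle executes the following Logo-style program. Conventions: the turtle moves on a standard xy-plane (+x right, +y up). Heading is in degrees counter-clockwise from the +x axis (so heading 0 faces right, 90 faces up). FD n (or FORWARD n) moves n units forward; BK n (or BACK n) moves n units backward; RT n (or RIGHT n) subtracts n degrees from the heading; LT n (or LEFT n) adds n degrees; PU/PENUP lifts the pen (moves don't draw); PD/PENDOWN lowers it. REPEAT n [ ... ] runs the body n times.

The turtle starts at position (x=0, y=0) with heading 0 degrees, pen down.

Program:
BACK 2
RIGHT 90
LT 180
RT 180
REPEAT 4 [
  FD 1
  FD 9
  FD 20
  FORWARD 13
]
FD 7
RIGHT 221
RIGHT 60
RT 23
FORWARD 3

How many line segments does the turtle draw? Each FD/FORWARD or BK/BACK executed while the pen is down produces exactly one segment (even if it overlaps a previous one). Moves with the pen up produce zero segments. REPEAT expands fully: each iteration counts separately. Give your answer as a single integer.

Executing turtle program step by step:
Start: pos=(0,0), heading=0, pen down
BK 2: (0,0) -> (-2,0) [heading=0, draw]
RT 90: heading 0 -> 270
LT 180: heading 270 -> 90
RT 180: heading 90 -> 270
REPEAT 4 [
  -- iteration 1/4 --
  FD 1: (-2,0) -> (-2,-1) [heading=270, draw]
  FD 9: (-2,-1) -> (-2,-10) [heading=270, draw]
  FD 20: (-2,-10) -> (-2,-30) [heading=270, draw]
  FD 13: (-2,-30) -> (-2,-43) [heading=270, draw]
  -- iteration 2/4 --
  FD 1: (-2,-43) -> (-2,-44) [heading=270, draw]
  FD 9: (-2,-44) -> (-2,-53) [heading=270, draw]
  FD 20: (-2,-53) -> (-2,-73) [heading=270, draw]
  FD 13: (-2,-73) -> (-2,-86) [heading=270, draw]
  -- iteration 3/4 --
  FD 1: (-2,-86) -> (-2,-87) [heading=270, draw]
  FD 9: (-2,-87) -> (-2,-96) [heading=270, draw]
  FD 20: (-2,-96) -> (-2,-116) [heading=270, draw]
  FD 13: (-2,-116) -> (-2,-129) [heading=270, draw]
  -- iteration 4/4 --
  FD 1: (-2,-129) -> (-2,-130) [heading=270, draw]
  FD 9: (-2,-130) -> (-2,-139) [heading=270, draw]
  FD 20: (-2,-139) -> (-2,-159) [heading=270, draw]
  FD 13: (-2,-159) -> (-2,-172) [heading=270, draw]
]
FD 7: (-2,-172) -> (-2,-179) [heading=270, draw]
RT 221: heading 270 -> 49
RT 60: heading 49 -> 349
RT 23: heading 349 -> 326
FD 3: (-2,-179) -> (0.487,-180.678) [heading=326, draw]
Final: pos=(0.487,-180.678), heading=326, 19 segment(s) drawn
Segments drawn: 19

Answer: 19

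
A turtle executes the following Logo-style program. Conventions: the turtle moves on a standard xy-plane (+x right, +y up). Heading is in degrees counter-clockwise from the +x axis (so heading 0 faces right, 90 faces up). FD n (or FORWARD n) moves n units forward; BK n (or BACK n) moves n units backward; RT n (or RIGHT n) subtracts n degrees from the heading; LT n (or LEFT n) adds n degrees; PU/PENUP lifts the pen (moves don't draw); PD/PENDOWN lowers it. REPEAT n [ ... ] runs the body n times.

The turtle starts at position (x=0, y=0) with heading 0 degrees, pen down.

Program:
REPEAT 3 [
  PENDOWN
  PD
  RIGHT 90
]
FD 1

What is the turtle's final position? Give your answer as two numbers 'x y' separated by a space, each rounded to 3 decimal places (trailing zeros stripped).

Executing turtle program step by step:
Start: pos=(0,0), heading=0, pen down
REPEAT 3 [
  -- iteration 1/3 --
  PD: pen down
  PD: pen down
  RT 90: heading 0 -> 270
  -- iteration 2/3 --
  PD: pen down
  PD: pen down
  RT 90: heading 270 -> 180
  -- iteration 3/3 --
  PD: pen down
  PD: pen down
  RT 90: heading 180 -> 90
]
FD 1: (0,0) -> (0,1) [heading=90, draw]
Final: pos=(0,1), heading=90, 1 segment(s) drawn

Answer: 0 1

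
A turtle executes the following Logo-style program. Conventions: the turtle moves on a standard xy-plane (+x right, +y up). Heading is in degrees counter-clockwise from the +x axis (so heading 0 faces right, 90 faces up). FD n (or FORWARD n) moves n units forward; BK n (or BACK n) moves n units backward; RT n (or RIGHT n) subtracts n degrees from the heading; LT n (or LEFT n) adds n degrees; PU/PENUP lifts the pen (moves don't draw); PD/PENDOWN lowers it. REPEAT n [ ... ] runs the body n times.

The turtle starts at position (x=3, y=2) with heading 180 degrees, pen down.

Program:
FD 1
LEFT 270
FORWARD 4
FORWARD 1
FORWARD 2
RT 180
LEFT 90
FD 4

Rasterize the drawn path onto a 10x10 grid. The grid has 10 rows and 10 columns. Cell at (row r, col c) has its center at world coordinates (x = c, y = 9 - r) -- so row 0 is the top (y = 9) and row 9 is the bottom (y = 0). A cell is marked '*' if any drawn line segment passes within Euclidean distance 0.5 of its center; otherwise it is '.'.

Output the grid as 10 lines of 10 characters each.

Segment 0: (3,2) -> (2,2)
Segment 1: (2,2) -> (2,6)
Segment 2: (2,6) -> (2,7)
Segment 3: (2,7) -> (2,9)
Segment 4: (2,9) -> (6,9)

Answer: ..*****...
..*.......
..*.......
..*.......
..*.......
..*.......
..*.......
..**......
..........
..........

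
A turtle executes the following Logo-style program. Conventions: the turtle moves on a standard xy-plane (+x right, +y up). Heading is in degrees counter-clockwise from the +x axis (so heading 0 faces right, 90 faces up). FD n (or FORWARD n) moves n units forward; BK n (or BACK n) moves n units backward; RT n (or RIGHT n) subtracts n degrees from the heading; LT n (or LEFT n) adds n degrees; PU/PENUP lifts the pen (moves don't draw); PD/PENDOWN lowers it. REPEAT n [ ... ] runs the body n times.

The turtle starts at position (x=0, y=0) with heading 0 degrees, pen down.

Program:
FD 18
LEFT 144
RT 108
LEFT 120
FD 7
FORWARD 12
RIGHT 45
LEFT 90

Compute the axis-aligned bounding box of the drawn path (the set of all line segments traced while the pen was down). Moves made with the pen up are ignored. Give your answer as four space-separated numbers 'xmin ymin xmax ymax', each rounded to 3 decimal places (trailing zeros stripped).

Executing turtle program step by step:
Start: pos=(0,0), heading=0, pen down
FD 18: (0,0) -> (18,0) [heading=0, draw]
LT 144: heading 0 -> 144
RT 108: heading 144 -> 36
LT 120: heading 36 -> 156
FD 7: (18,0) -> (11.605,2.847) [heading=156, draw]
FD 12: (11.605,2.847) -> (0.643,7.728) [heading=156, draw]
RT 45: heading 156 -> 111
LT 90: heading 111 -> 201
Final: pos=(0.643,7.728), heading=201, 3 segment(s) drawn

Segment endpoints: x in {0, 0.643, 11.605, 18}, y in {0, 2.847, 7.728}
xmin=0, ymin=0, xmax=18, ymax=7.728

Answer: 0 0 18 7.728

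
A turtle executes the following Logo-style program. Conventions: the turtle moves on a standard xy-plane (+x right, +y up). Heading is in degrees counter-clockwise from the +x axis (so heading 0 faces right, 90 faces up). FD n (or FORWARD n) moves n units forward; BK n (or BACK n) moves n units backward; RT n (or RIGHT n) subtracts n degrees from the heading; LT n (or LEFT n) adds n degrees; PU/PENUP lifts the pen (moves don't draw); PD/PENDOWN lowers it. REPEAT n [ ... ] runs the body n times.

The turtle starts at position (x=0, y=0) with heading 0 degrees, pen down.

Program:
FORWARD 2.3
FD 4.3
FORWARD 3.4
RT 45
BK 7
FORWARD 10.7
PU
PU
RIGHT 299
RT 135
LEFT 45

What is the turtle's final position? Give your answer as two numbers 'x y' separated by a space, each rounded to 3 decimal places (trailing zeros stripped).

Executing turtle program step by step:
Start: pos=(0,0), heading=0, pen down
FD 2.3: (0,0) -> (2.3,0) [heading=0, draw]
FD 4.3: (2.3,0) -> (6.6,0) [heading=0, draw]
FD 3.4: (6.6,0) -> (10,0) [heading=0, draw]
RT 45: heading 0 -> 315
BK 7: (10,0) -> (5.05,4.95) [heading=315, draw]
FD 10.7: (5.05,4.95) -> (12.616,-2.616) [heading=315, draw]
PU: pen up
PU: pen up
RT 299: heading 315 -> 16
RT 135: heading 16 -> 241
LT 45: heading 241 -> 286
Final: pos=(12.616,-2.616), heading=286, 5 segment(s) drawn

Answer: 12.616 -2.616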